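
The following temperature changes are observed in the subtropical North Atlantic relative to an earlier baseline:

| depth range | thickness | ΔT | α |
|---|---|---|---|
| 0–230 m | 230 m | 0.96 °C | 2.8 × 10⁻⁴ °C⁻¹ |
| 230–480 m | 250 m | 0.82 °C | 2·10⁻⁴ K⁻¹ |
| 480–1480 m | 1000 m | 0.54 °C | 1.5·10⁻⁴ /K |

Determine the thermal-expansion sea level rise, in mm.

about 184 mm

Layer 1: 230 × 2.8×10⁻⁴ × 0.96 = 0.061824 m
Layer 2: 250 × 2×10⁻⁴ × 0.82 = 0.04100 m
1000 × 0.54 × 1.5×10⁻⁴ = 0.08100 m
Δh = 0.061824 + 0.04100 + 0.08100 = 0.183824 m ≈ 184 mm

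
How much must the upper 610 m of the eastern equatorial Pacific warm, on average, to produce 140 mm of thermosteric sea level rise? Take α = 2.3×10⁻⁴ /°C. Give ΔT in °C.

ΔT = Δh/(αH) = 0.14 / (2.3×10⁻⁴ × 610) ≈ 0.9979 °C

ΔT ≈ 1.0 °C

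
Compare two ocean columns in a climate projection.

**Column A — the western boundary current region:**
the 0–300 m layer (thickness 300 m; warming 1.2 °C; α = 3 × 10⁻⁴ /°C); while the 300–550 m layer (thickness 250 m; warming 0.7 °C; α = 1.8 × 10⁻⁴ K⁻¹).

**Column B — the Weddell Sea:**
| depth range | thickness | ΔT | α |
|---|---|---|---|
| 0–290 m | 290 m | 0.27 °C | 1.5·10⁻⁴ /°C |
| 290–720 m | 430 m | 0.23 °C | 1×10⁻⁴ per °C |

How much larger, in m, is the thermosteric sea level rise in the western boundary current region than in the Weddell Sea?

A 0–300 m: 1.2 × 300 × 3×10⁻⁴ = 0.10800 m
A 300–550 m: 1.8×10⁻⁴ × 250 × 0.7 = 0.03150 m
A total: 0.13950 m
B 0–290 m: 0.27 × 1.5×10⁻⁴ × 290 = 0.011745 m
B 430 × 0.23 × 1×10⁻⁴ = 0.00989 m
B total: 0.021635 m
Difference: 0.13950 − 0.021635 = 0.117865 m

0.118 m larger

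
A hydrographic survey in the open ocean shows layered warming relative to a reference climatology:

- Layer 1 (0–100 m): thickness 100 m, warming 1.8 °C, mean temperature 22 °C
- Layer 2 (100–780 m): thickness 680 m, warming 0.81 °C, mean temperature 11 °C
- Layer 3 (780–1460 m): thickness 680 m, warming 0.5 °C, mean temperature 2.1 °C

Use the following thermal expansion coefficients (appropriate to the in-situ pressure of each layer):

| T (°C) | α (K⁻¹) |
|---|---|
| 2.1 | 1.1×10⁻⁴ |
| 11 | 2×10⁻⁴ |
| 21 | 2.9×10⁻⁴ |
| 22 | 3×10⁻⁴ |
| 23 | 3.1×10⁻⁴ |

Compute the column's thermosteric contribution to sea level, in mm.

Layer 1 at 22 °C → α = 3×10⁻⁴ K⁻¹
Layer 2 at 11 °C → α = 2×10⁻⁴ K⁻¹
Layer 3 at 2.1 °C → α = 1.1×10⁻⁴ K⁻¹
3×10⁻⁴ × 100 × 1.8 = 0.05400 m
Layer 2: 0.81 × 2×10⁻⁴ × 680 = 0.11016 m
Layer 3: 1.1×10⁻⁴ × 680 × 0.5 = 0.03740 m
Δh = 0.05400 + 0.11016 + 0.03740 = 0.20156 m

Δh ≈ 202 mm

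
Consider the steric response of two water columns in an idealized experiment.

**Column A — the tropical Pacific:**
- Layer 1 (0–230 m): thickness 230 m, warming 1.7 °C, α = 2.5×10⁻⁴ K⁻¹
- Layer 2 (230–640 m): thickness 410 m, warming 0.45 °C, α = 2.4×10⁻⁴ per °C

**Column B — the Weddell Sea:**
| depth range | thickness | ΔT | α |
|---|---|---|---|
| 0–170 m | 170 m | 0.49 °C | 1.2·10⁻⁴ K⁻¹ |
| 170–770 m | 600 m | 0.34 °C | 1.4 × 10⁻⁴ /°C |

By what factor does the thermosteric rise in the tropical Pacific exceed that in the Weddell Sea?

a factor of 3.68

A 0–230 m: 230 × 1.7 × 2.5×10⁻⁴ = 0.09775 m
A 0.45 × 410 × 2.4×10⁻⁴ = 0.04428 m
A total: 0.14203 m
B Layer 1: 1.2×10⁻⁴ × 170 × 0.49 = 0.009996 m
B Layer 2: 1.4×10⁻⁴ × 600 × 0.34 = 0.02856 m
B total: 0.038556 m
Ratio: 0.14203 / 0.038556 ≈ 3.684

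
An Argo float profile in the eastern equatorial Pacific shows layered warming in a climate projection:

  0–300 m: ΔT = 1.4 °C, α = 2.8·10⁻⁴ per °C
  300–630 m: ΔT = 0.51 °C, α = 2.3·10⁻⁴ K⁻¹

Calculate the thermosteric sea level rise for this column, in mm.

2.8×10⁻⁴ × 300 × 1.4 = 0.11760 m
330 × 0.51 × 2.3×10⁻⁴ = 0.038709 m
Δh = 0.11760 + 0.038709 = 0.156309 m ≈ 160 mm

Δh = 160 mm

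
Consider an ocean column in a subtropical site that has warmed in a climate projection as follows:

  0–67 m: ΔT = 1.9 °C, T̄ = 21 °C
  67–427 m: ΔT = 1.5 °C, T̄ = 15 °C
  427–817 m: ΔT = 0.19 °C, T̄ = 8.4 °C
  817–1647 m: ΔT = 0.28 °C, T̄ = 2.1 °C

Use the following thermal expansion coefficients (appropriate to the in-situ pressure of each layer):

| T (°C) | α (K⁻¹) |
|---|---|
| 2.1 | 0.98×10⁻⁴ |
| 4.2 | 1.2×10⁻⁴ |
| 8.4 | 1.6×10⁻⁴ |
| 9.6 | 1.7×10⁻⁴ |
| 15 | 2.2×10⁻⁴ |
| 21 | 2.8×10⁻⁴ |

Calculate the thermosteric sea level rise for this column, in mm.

Δh = 189 mm

Layer 1 at 21 °C → α = 2.8×10⁻⁴ K⁻¹
Layer 2 at 15 °C → α = 2.2×10⁻⁴ K⁻¹
Layer 3 at 8.4 °C → α = 1.6×10⁻⁴ K⁻¹
Layer 4 at 2.1 °C → α = 0.98×10⁻⁴ K⁻¹
0–67 m: 67 × 1.9 × 2.8×10⁻⁴ = 0.035644 m
2.2×10⁻⁴ × 1.5 × 360 = 0.11880 m
427–817 m: 1.6×10⁻⁴ × 390 × 0.19 = 0.011856 m
Layer 4: 0.28 × 0.98×10⁻⁴ × 830 = 0.0227752 m
Δh = 0.035644 + 0.11880 + 0.011856 + 0.0227752 = 0.1890752 m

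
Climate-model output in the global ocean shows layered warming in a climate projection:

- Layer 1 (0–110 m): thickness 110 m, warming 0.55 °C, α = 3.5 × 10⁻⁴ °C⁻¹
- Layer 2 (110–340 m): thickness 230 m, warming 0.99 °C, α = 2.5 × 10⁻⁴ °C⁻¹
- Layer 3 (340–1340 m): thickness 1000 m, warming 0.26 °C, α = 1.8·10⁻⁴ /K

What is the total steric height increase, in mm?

0–110 m: 110 × 3.5×10⁻⁴ × 0.55 = 0.021175 m
Layer 2: 0.99 × 2.5×10⁻⁴ × 230 = 0.056925 m
Layer 3: 0.26 × 1.8×10⁻⁴ × 1000 = 0.04680 m
Δh = 0.021175 + 0.056925 + 0.04680 = 0.12490 m

Δh ≈ 120 mm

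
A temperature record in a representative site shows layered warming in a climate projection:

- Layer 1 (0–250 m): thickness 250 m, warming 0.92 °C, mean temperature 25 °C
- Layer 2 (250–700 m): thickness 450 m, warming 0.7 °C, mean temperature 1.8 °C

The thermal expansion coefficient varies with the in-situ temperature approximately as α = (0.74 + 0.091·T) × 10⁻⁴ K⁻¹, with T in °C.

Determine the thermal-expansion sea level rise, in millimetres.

about 97.8 mm

Layer 1: α = (0.74 + 0.091×25)×10⁻⁴ = 3.015×10⁻⁴ K⁻¹
Layer 2: α = (0.74 + 0.091×1.8)×10⁻⁴ = 0.9038×10⁻⁴ K⁻¹
0–250 m: 0.92 × 250 × 3.015×10⁻⁴ = 0.069345 m
450 × 0.9038×10⁻⁴ × 0.7 = 0.0284697 m
Δh = 0.069345 + 0.0284697 = 0.0978147 m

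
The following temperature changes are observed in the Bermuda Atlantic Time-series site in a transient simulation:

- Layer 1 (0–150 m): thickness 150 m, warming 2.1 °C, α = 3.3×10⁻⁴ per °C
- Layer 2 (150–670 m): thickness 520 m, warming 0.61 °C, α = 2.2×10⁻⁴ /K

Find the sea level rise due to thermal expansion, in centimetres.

0–150 m: 3.3×10⁻⁴ × 2.1 × 150 = 0.10395 m
520 × 0.61 × 2.2×10⁻⁴ = 0.069784 m
Δh = 0.10395 + 0.069784 = 0.173734 m ≈ 17.4 cm

Δh ≈ 17.4 cm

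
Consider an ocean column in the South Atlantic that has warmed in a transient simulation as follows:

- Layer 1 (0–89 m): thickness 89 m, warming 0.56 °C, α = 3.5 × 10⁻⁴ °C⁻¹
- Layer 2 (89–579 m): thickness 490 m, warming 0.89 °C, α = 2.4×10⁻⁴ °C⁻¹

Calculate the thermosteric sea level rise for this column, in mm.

0–89 m: 3.5×10⁻⁴ × 0.56 × 89 = 0.017444 m
89–579 m: 490 × 0.89 × 2.4×10⁻⁴ = 0.104664 m
Δh = 0.017444 + 0.104664 = 0.122108 m

120 mm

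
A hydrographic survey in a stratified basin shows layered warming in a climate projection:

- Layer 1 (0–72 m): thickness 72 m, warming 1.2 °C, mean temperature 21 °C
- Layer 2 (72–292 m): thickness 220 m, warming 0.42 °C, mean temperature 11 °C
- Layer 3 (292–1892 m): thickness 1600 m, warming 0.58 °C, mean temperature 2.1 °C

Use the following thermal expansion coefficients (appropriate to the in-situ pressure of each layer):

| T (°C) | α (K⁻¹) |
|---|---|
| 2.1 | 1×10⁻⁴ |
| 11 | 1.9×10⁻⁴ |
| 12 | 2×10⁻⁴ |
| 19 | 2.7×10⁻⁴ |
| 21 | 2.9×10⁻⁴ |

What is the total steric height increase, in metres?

Δh = 0.14 m

Layer 1 at 21 °C → α = 2.9×10⁻⁴ K⁻¹
Layer 2 at 11 °C → α = 1.9×10⁻⁴ K⁻¹
Layer 3 at 2.1 °C → α = 1×10⁻⁴ K⁻¹
Layer 1: 72 × 2.9×10⁻⁴ × 1.2 = 0.025056 m
0.42 × 220 × 1.9×10⁻⁴ = 0.017556 m
Layer 3: 1×10⁻⁴ × 1600 × 0.58 = 0.09280 m
Δh = 0.025056 + 0.017556 + 0.09280 = 0.135412 m ≈ 0.14 m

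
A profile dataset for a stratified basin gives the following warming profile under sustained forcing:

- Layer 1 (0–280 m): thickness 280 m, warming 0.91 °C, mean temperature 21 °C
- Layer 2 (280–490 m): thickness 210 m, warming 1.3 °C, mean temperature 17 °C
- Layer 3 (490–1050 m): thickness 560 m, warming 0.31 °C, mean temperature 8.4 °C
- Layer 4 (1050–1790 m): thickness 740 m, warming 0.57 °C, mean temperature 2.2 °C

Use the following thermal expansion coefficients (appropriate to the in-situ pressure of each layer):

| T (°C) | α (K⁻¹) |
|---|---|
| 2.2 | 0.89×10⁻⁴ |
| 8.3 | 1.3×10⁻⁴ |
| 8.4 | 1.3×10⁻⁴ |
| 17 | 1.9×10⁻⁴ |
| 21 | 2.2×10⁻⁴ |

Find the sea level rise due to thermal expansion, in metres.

Δh ≈ 0.168 m

Layer 1 at 21 °C → α = 2.2×10⁻⁴ K⁻¹
Layer 2 at 17 °C → α = 1.9×10⁻⁴ K⁻¹
Layer 3 at 8.4 °C → α = 1.3×10⁻⁴ K⁻¹
Layer 4 at 2.2 °C → α = 0.89×10⁻⁴ K⁻¹
280 × 2.2×10⁻⁴ × 0.91 = 0.056056 m
Layer 2: 1.3 × 210 × 1.9×10⁻⁴ = 0.05187 m
1.3×10⁻⁴ × 0.31 × 560 = 0.022568 m
0.89×10⁻⁴ × 740 × 0.57 = 0.0375402 m
Δh = 0.056056 + 0.05187 + 0.022568 + 0.0375402 = 0.1680342 m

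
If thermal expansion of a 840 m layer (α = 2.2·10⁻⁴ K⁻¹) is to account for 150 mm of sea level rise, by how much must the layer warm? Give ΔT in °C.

0.81 °C

ΔT = Δh/(αH) = 0.15 / (2.2×10⁻⁴ × 840) ≈ 0.8117 °C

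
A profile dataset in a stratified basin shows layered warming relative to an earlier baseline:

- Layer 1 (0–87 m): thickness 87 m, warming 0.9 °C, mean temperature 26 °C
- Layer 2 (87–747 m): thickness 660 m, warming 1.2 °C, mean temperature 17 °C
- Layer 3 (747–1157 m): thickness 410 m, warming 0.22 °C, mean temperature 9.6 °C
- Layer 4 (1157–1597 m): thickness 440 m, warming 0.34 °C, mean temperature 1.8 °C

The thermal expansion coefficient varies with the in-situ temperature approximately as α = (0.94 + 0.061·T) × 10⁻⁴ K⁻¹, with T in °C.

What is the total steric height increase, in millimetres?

Layer 1: α = (0.94 + 0.061×26)×10⁻⁴ = 2.526×10⁻⁴ K⁻¹
Layer 2: α = (0.94 + 0.061×17)×10⁻⁴ = 1.977×10⁻⁴ K⁻¹
Layer 3: α = (0.94 + 0.061×9.6)×10⁻⁴ = 1.5256×10⁻⁴ K⁻¹
Layer 4: α = (0.94 + 0.061×1.8)×10⁻⁴ = 1.0498×10⁻⁴ K⁻¹
2.526×10⁻⁴ × 87 × 0.9 = 0.01977858 m
1.977×10⁻⁴ × 660 × 1.2 = 0.1565784 m
0.22 × 410 × 1.5256×10⁻⁴ = 0.013760912 m
1.0498×10⁻⁴ × 440 × 0.34 = 0.015705008 m
Δh = 0.01977858 + 0.1565784 + 0.013760912 + 0.015705008 = 0.2058229 m ≈ 210 mm

Δh ≈ 210 mm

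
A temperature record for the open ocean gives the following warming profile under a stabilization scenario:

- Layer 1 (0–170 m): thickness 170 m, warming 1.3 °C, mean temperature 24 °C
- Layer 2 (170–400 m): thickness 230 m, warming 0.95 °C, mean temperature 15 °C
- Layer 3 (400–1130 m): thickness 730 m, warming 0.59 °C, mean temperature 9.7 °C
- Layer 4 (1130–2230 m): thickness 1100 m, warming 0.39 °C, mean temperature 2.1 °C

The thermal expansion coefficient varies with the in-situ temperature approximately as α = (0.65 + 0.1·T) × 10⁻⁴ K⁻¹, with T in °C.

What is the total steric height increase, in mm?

Δh ≈ 220 mm

Layer 1: α = (0.65 + 0.1×24)×10⁻⁴ = 3.05×10⁻⁴ K⁻¹
Layer 2: α = (0.65 + 0.1×15)×10⁻⁴ = 2.15×10⁻⁴ K⁻¹
Layer 3: α = (0.65 + 0.1×9.7)×10⁻⁴ = 1.62×10⁻⁴ K⁻¹
Layer 4: α = (0.65 + 0.1×2.1)×10⁻⁴ = 0.86×10⁻⁴ K⁻¹
0–170 m: 1.3 × 170 × 3.05×10⁻⁴ = 0.067405 m
Layer 2: 2.15×10⁻⁴ × 230 × 0.95 = 0.0469775 m
0.59 × 1.62×10⁻⁴ × 730 = 0.0697734 m
1130–2230 m: 1100 × 0.86×10⁻⁴ × 0.39 = 0.036894 m
Δh = 0.067405 + 0.0469775 + 0.0697734 + 0.036894 = 0.2210499 m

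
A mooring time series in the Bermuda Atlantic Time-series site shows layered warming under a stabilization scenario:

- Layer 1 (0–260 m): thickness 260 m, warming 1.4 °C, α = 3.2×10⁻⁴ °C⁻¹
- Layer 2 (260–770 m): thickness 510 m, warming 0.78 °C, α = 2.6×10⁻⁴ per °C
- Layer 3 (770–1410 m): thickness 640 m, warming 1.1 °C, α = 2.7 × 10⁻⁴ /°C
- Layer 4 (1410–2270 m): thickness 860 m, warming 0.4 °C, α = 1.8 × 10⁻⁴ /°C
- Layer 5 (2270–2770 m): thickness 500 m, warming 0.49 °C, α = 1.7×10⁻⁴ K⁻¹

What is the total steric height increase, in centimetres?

51 cm of thermosteric rise

0–260 m: 260 × 1.4 × 3.2×10⁻⁴ = 0.11648 m
260–770 m: 2.6×10⁻⁴ × 0.78 × 510 = 0.103428 m
640 × 2.7×10⁻⁴ × 1.1 = 0.19008 m
1410–2270 m: 860 × 1.8×10⁻⁴ × 0.4 = 0.06192 m
2270–2770 m: 1.7×10⁻⁴ × 0.49 × 500 = 0.04165 m
Δh = 0.11648 + 0.103428 + 0.19008 + 0.06192 + 0.04165 = 0.513558 m ≈ 51 cm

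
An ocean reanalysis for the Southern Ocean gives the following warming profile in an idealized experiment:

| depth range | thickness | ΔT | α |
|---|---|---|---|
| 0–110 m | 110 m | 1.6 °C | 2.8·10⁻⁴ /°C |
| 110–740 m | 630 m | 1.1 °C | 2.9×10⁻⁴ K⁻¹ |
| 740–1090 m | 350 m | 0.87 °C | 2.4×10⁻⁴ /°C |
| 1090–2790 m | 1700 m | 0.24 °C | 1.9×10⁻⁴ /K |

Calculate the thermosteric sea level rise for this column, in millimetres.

Δh = 401 mm

1.6 × 110 × 2.8×10⁻⁴ = 0.04928 m
1.1 × 2.9×10⁻⁴ × 630 = 0.20097 m
740–1090 m: 0.87 × 2.4×10⁻⁴ × 350 = 0.07308 m
1700 × 1.9×10⁻⁴ × 0.24 = 0.07752 m
Δh = 0.04928 + 0.20097 + 0.07308 + 0.07752 = 0.40085 m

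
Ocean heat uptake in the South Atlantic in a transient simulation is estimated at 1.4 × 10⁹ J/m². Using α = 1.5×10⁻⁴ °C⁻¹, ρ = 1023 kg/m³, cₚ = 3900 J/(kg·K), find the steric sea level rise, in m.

Δh = 0.0526 m

Δh = αQ/(ρcₚ) = 1.5×10⁻⁴ × 1.4×10⁹ / (1023 × 3900) ≈ 0.052636 m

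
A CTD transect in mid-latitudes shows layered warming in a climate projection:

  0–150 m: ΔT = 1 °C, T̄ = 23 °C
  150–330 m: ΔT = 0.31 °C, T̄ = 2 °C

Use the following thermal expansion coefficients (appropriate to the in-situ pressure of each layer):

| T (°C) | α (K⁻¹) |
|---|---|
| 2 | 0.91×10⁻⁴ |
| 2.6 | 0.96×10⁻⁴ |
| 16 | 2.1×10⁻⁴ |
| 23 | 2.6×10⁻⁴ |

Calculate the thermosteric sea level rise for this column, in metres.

Layer 1 at 23 °C → α = 2.6×10⁻⁴ K⁻¹
Layer 2 at 2 °C → α = 0.91×10⁻⁴ K⁻¹
0–150 m: 150 × 1 × 2.6×10⁻⁴ = 0.03900 m
180 × 0.91×10⁻⁴ × 0.31 = 0.0050778 m
Δh = 0.03900 + 0.0050778 = 0.0440778 m

Δh = 0.0441 m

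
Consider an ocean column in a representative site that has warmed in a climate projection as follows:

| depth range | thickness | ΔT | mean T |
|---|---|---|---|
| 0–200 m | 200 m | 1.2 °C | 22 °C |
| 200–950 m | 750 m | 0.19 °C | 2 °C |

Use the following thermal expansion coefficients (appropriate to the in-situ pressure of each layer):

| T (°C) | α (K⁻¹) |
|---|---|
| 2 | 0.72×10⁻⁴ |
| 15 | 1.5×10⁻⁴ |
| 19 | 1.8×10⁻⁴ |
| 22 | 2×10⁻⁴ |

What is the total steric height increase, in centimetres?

Δh ≈ 5.8 cm

Layer 1 at 22 °C → α = 2×10⁻⁴ K⁻¹
Layer 2 at 2 °C → α = 0.72×10⁻⁴ K⁻¹
1.2 × 200 × 2×10⁻⁴ = 0.04800 m
Layer 2: 0.19 × 750 × 0.72×10⁻⁴ = 0.01026 m
Δh = 0.04800 + 0.01026 = 0.05826 m ≈ 5.8 cm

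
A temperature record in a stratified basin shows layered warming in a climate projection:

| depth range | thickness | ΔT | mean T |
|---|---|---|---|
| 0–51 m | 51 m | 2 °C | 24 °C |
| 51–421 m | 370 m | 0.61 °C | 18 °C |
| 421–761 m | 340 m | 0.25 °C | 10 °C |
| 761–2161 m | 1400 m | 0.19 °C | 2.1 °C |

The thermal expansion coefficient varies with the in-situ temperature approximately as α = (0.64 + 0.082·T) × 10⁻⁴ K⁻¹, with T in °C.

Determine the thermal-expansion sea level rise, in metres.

Δh ≈ 0.108 m

Layer 1: α = (0.64 + 0.082×24)×10⁻⁴ = 2.608×10⁻⁴ K⁻¹
Layer 2: α = (0.64 + 0.082×18)×10⁻⁴ = 2.116×10⁻⁴ K⁻¹
Layer 3: α = (0.64 + 0.082×10)×10⁻⁴ = 1.46×10⁻⁴ K⁻¹
Layer 4: α = (0.64 + 0.082×2.1)×10⁻⁴ = 0.8122×10⁻⁴ K⁻¹
51 × 2 × 2.608×10⁻⁴ = 0.0266016 m
51–421 m: 370 × 0.61 × 2.116×10⁻⁴ = 0.04775812 m
0.25 × 340 × 1.46×10⁻⁴ = 0.01241 m
1400 × 0.19 × 0.8122×10⁻⁴ = 0.02160452 m
Δh = 0.0266016 + 0.04775812 + 0.01241 + 0.02160452 = 0.10837424 m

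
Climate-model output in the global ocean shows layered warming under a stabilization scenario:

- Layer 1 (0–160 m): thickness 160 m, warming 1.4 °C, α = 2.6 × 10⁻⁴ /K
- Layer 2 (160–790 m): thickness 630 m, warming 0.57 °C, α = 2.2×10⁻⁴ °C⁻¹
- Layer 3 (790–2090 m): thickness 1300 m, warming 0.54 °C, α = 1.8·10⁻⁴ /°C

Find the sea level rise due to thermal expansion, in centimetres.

26.4 cm

0–160 m: 2.6×10⁻⁴ × 1.4 × 160 = 0.05824 m
160–790 m: 630 × 2.2×10⁻⁴ × 0.57 = 0.079002 m
790–2090 m: 0.54 × 1.8×10⁻⁴ × 1300 = 0.12636 m
Δh = 0.05824 + 0.079002 + 0.12636 = 0.263602 m ≈ 26.4 cm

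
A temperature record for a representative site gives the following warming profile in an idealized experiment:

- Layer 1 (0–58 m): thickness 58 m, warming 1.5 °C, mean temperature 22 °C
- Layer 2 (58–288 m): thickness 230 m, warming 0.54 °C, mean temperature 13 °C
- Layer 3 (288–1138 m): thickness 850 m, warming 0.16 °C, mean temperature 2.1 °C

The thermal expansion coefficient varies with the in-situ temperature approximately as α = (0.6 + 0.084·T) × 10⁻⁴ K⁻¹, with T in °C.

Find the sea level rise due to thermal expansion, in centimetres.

Layer 1: α = (0.6 + 0.084×22)×10⁻⁴ = 2.448×10⁻⁴ K⁻¹
Layer 2: α = (0.6 + 0.084×13)×10⁻⁴ = 1.692×10⁻⁴ K⁻¹
Layer 3: α = (0.6 + 0.084×2.1)×10⁻⁴ = 0.7764×10⁻⁴ K⁻¹
Layer 1: 58 × 2.448×10⁻⁴ × 1.5 = 0.0212976 m
58–288 m: 0.54 × 1.692×10⁻⁴ × 230 = 0.02101464 m
Layer 3: 0.7764×10⁻⁴ × 0.16 × 850 = 0.01055904 m
Δh = 0.0212976 + 0.02101464 + 0.01055904 = 0.05287128 m

5.3 cm of thermosteric rise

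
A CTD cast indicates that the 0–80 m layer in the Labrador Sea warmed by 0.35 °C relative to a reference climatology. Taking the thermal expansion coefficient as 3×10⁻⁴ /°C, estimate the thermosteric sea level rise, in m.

Δh = 0.0084 m

Δh = αΔT·H = 3×10⁻⁴ × 0.35 × 80 = 0.00840 m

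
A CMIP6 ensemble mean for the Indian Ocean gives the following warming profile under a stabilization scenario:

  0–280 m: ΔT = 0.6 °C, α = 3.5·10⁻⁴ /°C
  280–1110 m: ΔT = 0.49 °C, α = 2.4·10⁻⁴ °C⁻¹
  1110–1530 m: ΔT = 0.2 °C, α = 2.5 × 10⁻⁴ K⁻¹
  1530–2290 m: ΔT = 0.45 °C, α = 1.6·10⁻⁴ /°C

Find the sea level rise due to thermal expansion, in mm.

Layer 1: 280 × 0.6 × 3.5×10⁻⁴ = 0.05880 m
2.4×10⁻⁴ × 830 × 0.49 = 0.097608 m
2.5×10⁻⁴ × 0.2 × 420 = 0.02100 m
1.6×10⁻⁴ × 760 × 0.45 = 0.05472 m
Δh = 0.05880 + 0.097608 + 0.02100 + 0.05472 = 0.232128 m

Δh ≈ 232 mm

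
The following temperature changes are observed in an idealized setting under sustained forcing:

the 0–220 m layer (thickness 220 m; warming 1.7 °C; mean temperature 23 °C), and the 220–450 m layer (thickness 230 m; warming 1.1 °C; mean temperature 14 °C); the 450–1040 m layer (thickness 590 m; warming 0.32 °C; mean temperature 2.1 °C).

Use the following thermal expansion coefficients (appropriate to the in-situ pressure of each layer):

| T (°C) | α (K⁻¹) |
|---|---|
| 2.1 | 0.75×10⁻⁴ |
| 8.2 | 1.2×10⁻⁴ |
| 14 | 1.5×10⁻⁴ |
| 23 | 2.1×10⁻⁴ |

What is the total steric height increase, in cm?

13 cm

Layer 1 at 23 °C → α = 2.1×10⁻⁴ K⁻¹
Layer 2 at 14 °C → α = 1.5×10⁻⁴ K⁻¹
Layer 3 at 2.1 °C → α = 0.75×10⁻⁴ K⁻¹
Layer 1: 2.1×10⁻⁴ × 1.7 × 220 = 0.07854 m
1.1 × 1.5×10⁻⁴ × 230 = 0.03795 m
0.32 × 0.75×10⁻⁴ × 590 = 0.01416 m
Δh = 0.07854 + 0.03795 + 0.01416 = 0.13065 m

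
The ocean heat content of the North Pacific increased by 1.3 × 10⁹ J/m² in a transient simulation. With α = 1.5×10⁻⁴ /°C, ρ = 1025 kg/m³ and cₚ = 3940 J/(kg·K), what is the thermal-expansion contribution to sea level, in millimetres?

48.3 mm of thermosteric rise

Δh = αQ/(ρcₚ) = 1.5×10⁻⁴ × 1.3×10⁹ / (1025 × 3940) ≈ 0.048285 m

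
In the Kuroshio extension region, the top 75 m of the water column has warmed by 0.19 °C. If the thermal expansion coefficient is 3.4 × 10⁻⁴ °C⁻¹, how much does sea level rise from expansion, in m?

Δh ≈ 0.00485 m

Δh = αΔT·H = 3.4×10⁻⁴ × 0.19 × 75 = 0.004845 m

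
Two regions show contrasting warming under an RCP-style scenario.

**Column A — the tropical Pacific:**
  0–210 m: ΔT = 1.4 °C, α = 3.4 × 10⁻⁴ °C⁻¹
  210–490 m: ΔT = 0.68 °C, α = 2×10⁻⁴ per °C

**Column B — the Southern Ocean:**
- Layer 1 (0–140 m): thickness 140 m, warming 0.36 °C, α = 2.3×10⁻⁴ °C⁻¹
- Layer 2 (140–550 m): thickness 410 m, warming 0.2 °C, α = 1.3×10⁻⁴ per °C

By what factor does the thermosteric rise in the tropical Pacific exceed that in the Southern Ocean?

6.20

A Layer 1: 3.4×10⁻⁴ × 1.4 × 210 = 0.09996 m
A Layer 2: 2×10⁻⁴ × 0.68 × 280 = 0.03808 m
A total: 0.13804 m
B 0–140 m: 2.3×10⁻⁴ × 140 × 0.36 = 0.011592 m
B 140–550 m: 410 × 1.3×10⁻⁴ × 0.2 = 0.01066 m
B total: 0.022252 m
Ratio: 0.13804 / 0.022252 ≈ 6.203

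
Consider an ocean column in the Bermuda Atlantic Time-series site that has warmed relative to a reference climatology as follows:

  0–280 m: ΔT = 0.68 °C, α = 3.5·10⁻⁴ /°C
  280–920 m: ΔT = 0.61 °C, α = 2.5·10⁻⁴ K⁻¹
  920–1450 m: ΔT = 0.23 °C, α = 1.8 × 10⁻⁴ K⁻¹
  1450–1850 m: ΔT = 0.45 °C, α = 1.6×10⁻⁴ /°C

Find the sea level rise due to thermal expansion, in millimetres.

215 mm of thermosteric rise

Layer 1: 3.5×10⁻⁴ × 280 × 0.68 = 0.06664 m
280–920 m: 2.5×10⁻⁴ × 0.61 × 640 = 0.09760 m
Layer 3: 1.8×10⁻⁴ × 0.23 × 530 = 0.021942 m
Layer 4: 0.45 × 400 × 1.6×10⁻⁴ = 0.02880 m
Δh = 0.06664 + 0.09760 + 0.021942 + 0.02880 = 0.214982 m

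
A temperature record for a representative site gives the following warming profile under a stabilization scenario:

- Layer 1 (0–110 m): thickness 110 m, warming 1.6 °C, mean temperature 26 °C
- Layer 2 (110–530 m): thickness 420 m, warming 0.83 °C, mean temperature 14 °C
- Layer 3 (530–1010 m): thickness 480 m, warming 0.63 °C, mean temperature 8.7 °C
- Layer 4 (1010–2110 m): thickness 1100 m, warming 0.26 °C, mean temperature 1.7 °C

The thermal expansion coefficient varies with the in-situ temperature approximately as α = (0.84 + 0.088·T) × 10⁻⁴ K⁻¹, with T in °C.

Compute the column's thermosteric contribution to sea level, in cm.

Layer 1: α = (0.84 + 0.088×26)×10⁻⁴ = 3.128×10⁻⁴ K⁻¹
Layer 2: α = (0.84 + 0.088×14)×10⁻⁴ = 2.072×10⁻⁴ K⁻¹
Layer 3: α = (0.84 + 0.088×8.7)×10⁻⁴ = 1.6056×10⁻⁴ K⁻¹
Layer 4: α = (0.84 + 0.088×1.7)×10⁻⁴ = 0.9896×10⁻⁴ K⁻¹
3.128×10⁻⁴ × 1.6 × 110 = 0.0550528 m
110–530 m: 420 × 0.83 × 2.072×10⁻⁴ = 0.07222992 m
Layer 3: 0.63 × 480 × 1.6056×10⁻⁴ = 0.048553344 m
1010–2110 m: 1100 × 0.9896×10⁻⁴ × 0.26 = 0.02830256 m
Δh = 0.0550528 + 0.07222992 + 0.048553344 + 0.02830256 = 0.204138624 m

about 20.4 cm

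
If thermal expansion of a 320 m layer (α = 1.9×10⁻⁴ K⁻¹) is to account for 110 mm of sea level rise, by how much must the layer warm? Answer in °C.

ΔT = Δh/(αH) = 0.11 / (1.9×10⁻⁴ × 320) ≈ 1.809 °C

about 1.81 °C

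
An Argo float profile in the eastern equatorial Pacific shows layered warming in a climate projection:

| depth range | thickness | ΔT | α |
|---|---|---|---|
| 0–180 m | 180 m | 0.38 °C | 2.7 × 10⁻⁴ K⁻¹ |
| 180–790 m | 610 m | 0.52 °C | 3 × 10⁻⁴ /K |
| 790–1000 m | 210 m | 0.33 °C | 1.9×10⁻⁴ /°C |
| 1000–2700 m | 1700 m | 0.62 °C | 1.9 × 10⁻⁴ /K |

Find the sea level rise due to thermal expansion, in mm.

about 330 mm

0–180 m: 180 × 2.7×10⁻⁴ × 0.38 = 0.018468 m
180–790 m: 3×10⁻⁴ × 0.52 × 610 = 0.09516 m
790–1000 m: 1.9×10⁻⁴ × 0.33 × 210 = 0.013167 m
1000–2700 m: 0.62 × 1.9×10⁻⁴ × 1700 = 0.20026 m
Δh = 0.018468 + 0.09516 + 0.013167 + 0.20026 = 0.327055 m ≈ 330 mm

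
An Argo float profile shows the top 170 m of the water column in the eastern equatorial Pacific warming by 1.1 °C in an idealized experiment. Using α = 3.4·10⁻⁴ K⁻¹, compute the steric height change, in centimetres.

Δh = 6.4 cm

Δh = αΔT·H = 3.4×10⁻⁴ × 1.1 × 170 = 0.06358 m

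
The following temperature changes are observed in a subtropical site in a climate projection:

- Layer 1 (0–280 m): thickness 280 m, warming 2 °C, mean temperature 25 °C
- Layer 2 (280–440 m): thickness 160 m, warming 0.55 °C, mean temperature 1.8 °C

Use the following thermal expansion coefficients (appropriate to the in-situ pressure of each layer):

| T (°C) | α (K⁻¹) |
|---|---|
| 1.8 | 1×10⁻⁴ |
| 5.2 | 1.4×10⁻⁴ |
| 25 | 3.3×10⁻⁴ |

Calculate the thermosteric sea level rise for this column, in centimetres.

19.4 cm of thermosteric rise

Layer 1 at 25 °C → α = 3.3×10⁻⁴ K⁻¹
Layer 2 at 1.8 °C → α = 1×10⁻⁴ K⁻¹
2 × 3.3×10⁻⁴ × 280 = 0.18480 m
280–440 m: 0.55 × 160 × 1×10⁻⁴ = 0.00880 m
Δh = 0.18480 + 0.00880 = 0.19360 m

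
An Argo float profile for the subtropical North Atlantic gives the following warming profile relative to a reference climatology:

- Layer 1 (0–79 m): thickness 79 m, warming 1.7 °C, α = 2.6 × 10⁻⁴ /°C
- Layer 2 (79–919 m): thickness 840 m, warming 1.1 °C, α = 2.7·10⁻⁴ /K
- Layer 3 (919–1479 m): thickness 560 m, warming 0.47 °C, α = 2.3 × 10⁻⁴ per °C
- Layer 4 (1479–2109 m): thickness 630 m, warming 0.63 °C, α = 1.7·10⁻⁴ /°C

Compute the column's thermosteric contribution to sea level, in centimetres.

41.2 cm

Layer 1: 1.7 × 2.6×10⁻⁴ × 79 = 0.034918 m
Layer 2: 1.1 × 840 × 2.7×10⁻⁴ = 0.24948 m
919–1479 m: 560 × 0.47 × 2.3×10⁻⁴ = 0.060536 m
0.63 × 630 × 1.7×10⁻⁴ = 0.067473 m
Δh = 0.034918 + 0.24948 + 0.060536 + 0.067473 = 0.412407 m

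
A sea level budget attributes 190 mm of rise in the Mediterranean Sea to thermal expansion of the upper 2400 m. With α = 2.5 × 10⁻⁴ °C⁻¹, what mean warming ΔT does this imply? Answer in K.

ΔT = Δh/(αH) = 0.19 / (2.5×10⁻⁴ × 2400) ≈ 0.3167 K

ΔT ≈ 0.32 K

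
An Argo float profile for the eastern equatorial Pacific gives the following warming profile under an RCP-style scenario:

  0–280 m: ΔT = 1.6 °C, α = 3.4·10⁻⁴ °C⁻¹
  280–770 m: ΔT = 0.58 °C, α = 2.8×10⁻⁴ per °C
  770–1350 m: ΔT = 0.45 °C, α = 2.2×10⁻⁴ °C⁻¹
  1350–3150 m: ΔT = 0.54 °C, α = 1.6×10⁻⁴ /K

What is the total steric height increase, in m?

Δh = 0.445 m

Layer 1: 280 × 1.6 × 3.4×10⁻⁴ = 0.15232 m
Layer 2: 0.58 × 2.8×10⁻⁴ × 490 = 0.079576 m
770–1350 m: 0.45 × 580 × 2.2×10⁻⁴ = 0.05742 m
1.6×10⁻⁴ × 1800 × 0.54 = 0.15552 m
Δh = 0.15232 + 0.079576 + 0.05742 + 0.15552 = 0.444836 m ≈ 0.445 m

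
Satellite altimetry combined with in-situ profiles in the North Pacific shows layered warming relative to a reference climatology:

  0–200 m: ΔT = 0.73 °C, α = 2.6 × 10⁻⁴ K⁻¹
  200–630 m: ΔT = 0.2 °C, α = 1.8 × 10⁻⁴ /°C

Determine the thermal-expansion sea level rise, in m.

0.053 m of thermosteric rise

0–200 m: 200 × 2.6×10⁻⁴ × 0.73 = 0.03796 m
Layer 2: 430 × 1.8×10⁻⁴ × 0.2 = 0.01548 m
Δh = 0.03796 + 0.01548 = 0.05344 m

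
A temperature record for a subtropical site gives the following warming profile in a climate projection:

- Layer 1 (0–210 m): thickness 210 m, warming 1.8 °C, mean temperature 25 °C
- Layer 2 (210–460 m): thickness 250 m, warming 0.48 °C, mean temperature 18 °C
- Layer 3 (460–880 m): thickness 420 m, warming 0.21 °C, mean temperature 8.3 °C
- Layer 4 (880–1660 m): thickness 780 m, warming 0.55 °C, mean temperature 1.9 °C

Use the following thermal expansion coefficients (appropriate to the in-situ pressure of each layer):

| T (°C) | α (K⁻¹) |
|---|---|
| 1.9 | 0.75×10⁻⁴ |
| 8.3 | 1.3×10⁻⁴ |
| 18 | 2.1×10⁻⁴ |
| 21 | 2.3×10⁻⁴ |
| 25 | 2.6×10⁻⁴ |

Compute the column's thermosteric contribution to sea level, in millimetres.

Δh ≈ 170 mm

Layer 1 at 25 °C → α = 2.6×10⁻⁴ K⁻¹
Layer 2 at 18 °C → α = 2.1×10⁻⁴ K⁻¹
Layer 3 at 8.3 °C → α = 1.3×10⁻⁴ K⁻¹
Layer 4 at 1.9 °C → α = 0.75×10⁻⁴ K⁻¹
210 × 2.6×10⁻⁴ × 1.8 = 0.09828 m
Layer 2: 0.48 × 2.1×10⁻⁴ × 250 = 0.02520 m
Layer 3: 0.21 × 1.3×10⁻⁴ × 420 = 0.011466 m
880–1660 m: 780 × 0.55 × 0.75×10⁻⁴ = 0.032175 m
Δh = 0.09828 + 0.02520 + 0.011466 + 0.032175 = 0.167121 m ≈ 170 mm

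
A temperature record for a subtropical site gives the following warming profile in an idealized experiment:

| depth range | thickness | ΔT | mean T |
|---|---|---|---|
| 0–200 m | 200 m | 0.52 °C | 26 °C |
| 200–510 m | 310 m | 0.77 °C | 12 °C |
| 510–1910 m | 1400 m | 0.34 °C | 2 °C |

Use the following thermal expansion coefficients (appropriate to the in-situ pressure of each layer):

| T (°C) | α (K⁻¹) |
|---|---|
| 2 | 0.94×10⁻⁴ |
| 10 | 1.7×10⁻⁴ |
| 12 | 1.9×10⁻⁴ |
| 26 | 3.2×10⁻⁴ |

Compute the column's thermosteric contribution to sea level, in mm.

Layer 1 at 26 °C → α = 3.2×10⁻⁴ K⁻¹
Layer 2 at 12 °C → α = 1.9×10⁻⁴ K⁻¹
Layer 3 at 2 °C → α = 0.94×10⁻⁴ K⁻¹
200 × 3.2×10⁻⁴ × 0.52 = 0.03328 m
200–510 m: 0.77 × 1.9×10⁻⁴ × 310 = 0.045353 m
0.34 × 0.94×10⁻⁴ × 1400 = 0.044744 m
Δh = 0.03328 + 0.045353 + 0.044744 = 0.123377 m

Δh = 123 mm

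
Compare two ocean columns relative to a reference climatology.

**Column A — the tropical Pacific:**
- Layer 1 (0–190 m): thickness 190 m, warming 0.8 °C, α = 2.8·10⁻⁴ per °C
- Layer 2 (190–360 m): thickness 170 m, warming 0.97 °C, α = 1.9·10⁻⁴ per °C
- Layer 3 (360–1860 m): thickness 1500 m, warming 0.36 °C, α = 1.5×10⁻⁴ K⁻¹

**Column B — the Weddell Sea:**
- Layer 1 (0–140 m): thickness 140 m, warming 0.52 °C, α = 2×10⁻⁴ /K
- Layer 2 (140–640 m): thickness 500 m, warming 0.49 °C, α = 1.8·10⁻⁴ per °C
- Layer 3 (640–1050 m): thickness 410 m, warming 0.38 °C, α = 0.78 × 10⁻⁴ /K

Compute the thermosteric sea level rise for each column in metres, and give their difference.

A: 0.15 m; B: 0.071 m; difference 0.084 m

A Layer 1: 0.8 × 2.8×10⁻⁴ × 190 = 0.04256 m
A Layer 2: 0.97 × 170 × 1.9×10⁻⁴ = 0.031331 m
A 0.36 × 1.5×10⁻⁴ × 1500 = 0.08100 m
A total: 0.154891 m
B Layer 1: 140 × 0.52 × 2×10⁻⁴ = 0.01456 m
B 140–640 m: 500 × 0.49 × 1.8×10⁻⁴ = 0.04410 m
B 640–1050 m: 0.78×10⁻⁴ × 0.38 × 410 = 0.0121524 m
B total: 0.0708124 m
Difference: 0.154891 − 0.0708124 = 0.0840786 m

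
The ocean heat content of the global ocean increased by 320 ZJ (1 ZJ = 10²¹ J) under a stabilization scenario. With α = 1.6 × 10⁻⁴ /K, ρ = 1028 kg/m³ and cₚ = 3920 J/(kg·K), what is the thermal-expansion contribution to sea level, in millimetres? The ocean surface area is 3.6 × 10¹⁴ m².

Per unit area: Q = 320×10²¹ / (3.6×10¹⁴) ≈ 8.889×10⁸ J/m²
Δh = αQ/(ρcₚ) = 1.6×10⁻⁴ × 8.889×10⁸ / (1028 × 3920) ≈ 0.035293 m

about 35 mm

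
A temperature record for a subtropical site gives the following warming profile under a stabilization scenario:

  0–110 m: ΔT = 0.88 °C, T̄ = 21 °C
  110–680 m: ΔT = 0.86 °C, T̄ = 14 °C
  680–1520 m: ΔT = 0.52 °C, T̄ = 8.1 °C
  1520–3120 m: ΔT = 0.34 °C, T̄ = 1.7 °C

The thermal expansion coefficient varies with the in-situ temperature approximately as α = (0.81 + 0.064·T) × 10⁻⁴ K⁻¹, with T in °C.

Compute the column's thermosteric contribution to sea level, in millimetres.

about 212 mm

Layer 1: α = (0.81 + 0.064×21)×10⁻⁴ = 2.154×10⁻⁴ K⁻¹
Layer 2: α = (0.81 + 0.064×14)×10⁻⁴ = 1.706×10⁻⁴ K⁻¹
Layer 3: α = (0.81 + 0.064×8.1)×10⁻⁴ = 1.3284×10⁻⁴ K⁻¹
Layer 4: α = (0.81 + 0.064×1.7)×10⁻⁴ = 0.9188×10⁻⁴ K⁻¹
0.88 × 110 × 2.154×10⁻⁴ = 0.02085072 m
110–680 m: 0.86 × 1.706×10⁻⁴ × 570 = 0.08362812 m
840 × 1.3284×10⁻⁴ × 0.52 = 0.058024512 m
0.9188×10⁻⁴ × 0.34 × 1600 = 0.04998272 m
Δh = 0.02085072 + 0.08362812 + 0.058024512 + 0.04998272 = 0.212486072 m ≈ 212 mm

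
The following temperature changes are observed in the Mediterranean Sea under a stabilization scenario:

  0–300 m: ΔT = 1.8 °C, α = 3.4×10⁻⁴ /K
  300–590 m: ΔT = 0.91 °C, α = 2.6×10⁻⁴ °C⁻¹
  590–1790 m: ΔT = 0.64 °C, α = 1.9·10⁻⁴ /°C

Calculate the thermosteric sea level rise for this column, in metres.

3.4×10⁻⁴ × 1.8 × 300 = 0.18360 m
2.6×10⁻⁴ × 290 × 0.91 = 0.068614 m
590–1790 m: 1200 × 1.9×10⁻⁴ × 0.64 = 0.14592 m
Δh = 0.18360 + 0.068614 + 0.14592 = 0.398134 m

Δh ≈ 0.40 m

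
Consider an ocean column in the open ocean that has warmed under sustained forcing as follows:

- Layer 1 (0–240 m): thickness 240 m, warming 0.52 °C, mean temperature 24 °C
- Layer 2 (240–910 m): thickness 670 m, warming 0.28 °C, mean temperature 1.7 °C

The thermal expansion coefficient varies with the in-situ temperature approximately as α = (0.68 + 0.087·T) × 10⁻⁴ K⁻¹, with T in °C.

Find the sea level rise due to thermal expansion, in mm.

Layer 1: α = (0.68 + 0.087×24)×10⁻⁴ = 2.768×10⁻⁴ K⁻¹
Layer 2: α = (0.68 + 0.087×1.7)×10⁻⁴ = 0.8279×10⁻⁴ K⁻¹
240 × 2.768×10⁻⁴ × 0.52 = 0.03454464 m
0.28 × 0.8279×10⁻⁴ × 670 = 0.015531404 m
Δh = 0.03454464 + 0.015531404 = 0.050076044 m ≈ 50.1 mm

50.1 mm of thermosteric rise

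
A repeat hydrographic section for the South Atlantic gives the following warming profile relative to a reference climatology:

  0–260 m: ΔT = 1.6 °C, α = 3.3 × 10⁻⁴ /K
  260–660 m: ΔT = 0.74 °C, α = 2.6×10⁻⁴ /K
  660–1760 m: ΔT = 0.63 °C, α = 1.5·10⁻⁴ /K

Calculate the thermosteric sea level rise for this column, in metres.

Δh = 0.318 m

Layer 1: 3.3×10⁻⁴ × 260 × 1.6 = 0.13728 m
0.74 × 400 × 2.6×10⁻⁴ = 0.07696 m
Layer 3: 0.63 × 1.5×10⁻⁴ × 1100 = 0.10395 m
Δh = 0.13728 + 0.07696 + 0.10395 = 0.31819 m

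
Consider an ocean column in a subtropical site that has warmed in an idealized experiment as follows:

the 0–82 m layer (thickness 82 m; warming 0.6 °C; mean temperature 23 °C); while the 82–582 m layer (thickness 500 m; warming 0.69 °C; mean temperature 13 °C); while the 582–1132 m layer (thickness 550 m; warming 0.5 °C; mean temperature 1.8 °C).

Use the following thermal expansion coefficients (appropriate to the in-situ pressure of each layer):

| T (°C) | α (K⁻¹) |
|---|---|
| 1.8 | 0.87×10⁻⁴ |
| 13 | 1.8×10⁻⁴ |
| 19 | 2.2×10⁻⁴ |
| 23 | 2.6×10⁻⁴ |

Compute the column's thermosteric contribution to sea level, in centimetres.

Δh ≈ 9.88 cm

Layer 1 at 23 °C → α = 2.6×10⁻⁴ K⁻¹
Layer 2 at 13 °C → α = 1.8×10⁻⁴ K⁻¹
Layer 3 at 1.8 °C → α = 0.87×10⁻⁴ K⁻¹
0–82 m: 0.6 × 2.6×10⁻⁴ × 82 = 0.012792 m
1.8×10⁻⁴ × 0.69 × 500 = 0.06210 m
582–1132 m: 550 × 0.87×10⁻⁴ × 0.5 = 0.023925 m
Δh = 0.012792 + 0.06210 + 0.023925 = 0.098817 m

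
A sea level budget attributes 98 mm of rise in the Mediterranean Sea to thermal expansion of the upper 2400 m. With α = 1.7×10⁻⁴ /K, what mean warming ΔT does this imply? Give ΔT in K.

about 0.240 K

ΔT = Δh/(αH) = 0.098 / (1.7×10⁻⁴ × 2400) ≈ 0.2402 K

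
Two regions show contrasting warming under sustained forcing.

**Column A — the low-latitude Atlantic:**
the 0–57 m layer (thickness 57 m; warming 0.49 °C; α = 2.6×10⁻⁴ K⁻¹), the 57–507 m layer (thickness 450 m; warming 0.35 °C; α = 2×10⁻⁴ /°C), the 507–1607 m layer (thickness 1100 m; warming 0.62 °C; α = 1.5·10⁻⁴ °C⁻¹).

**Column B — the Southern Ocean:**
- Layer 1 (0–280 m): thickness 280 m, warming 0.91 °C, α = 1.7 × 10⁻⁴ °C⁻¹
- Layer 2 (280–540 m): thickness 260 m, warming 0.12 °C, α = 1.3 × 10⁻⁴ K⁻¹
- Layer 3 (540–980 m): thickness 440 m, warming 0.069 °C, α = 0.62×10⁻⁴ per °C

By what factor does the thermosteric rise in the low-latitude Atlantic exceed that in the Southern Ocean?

≈ 2.9×

A 0.49 × 2.6×10⁻⁴ × 57 = 0.0072618 m
A 57–507 m: 0.35 × 450 × 2×10⁻⁴ = 0.03150 m
A 1100 × 1.5×10⁻⁴ × 0.62 = 0.10230 m
A total: 0.1410618 m
B Layer 1: 280 × 0.91 × 1.7×10⁻⁴ = 0.043316 m
B 1.3×10⁻⁴ × 0.12 × 260 = 0.004056 m
B 540–980 m: 0.069 × 440 × 0.62×10⁻⁴ = 0.00188232 m
B total: 0.04925432 m
Ratio: 0.1410618 / 0.04925432 ≈ 2.864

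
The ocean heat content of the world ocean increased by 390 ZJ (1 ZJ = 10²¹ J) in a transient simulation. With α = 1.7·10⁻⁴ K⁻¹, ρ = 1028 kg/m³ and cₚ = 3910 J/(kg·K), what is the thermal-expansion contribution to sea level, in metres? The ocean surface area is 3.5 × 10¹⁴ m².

Per unit area: Q = 390×10²¹ / (3.5×10¹⁴) ≈ 1.114×10⁹ J/m²
Δh = αQ/(ρcₚ) = 1.7×10⁻⁴ × 1.114×10⁹ / (1028 × 3910) ≈ 0.047116 m

Δh = 0.047 m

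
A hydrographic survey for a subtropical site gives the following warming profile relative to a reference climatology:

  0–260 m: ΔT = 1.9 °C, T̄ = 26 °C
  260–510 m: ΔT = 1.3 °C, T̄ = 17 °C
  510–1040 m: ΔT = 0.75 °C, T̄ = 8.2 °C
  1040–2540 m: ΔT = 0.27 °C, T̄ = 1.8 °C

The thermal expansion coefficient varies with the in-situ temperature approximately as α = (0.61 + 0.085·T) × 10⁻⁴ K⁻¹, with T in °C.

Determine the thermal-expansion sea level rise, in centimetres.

Layer 1: α = (0.61 + 0.085×26)×10⁻⁴ = 2.82×10⁻⁴ K⁻¹
Layer 2: α = (0.61 + 0.085×17)×10⁻⁴ = 2.055×10⁻⁴ K⁻¹
Layer 3: α = (0.61 + 0.085×8.2)×10⁻⁴ = 1.307×10⁻⁴ K⁻¹
Layer 4: α = (0.61 + 0.085×1.8)×10⁻⁴ = 0.763×10⁻⁴ K⁻¹
0–260 m: 2.82×10⁻⁴ × 260 × 1.9 = 0.139308 m
Layer 2: 250 × 1.3 × 2.055×10⁻⁴ = 0.0667875 m
1.307×10⁻⁴ × 0.75 × 530 = 0.05195325 m
0.27 × 0.763×10⁻⁴ × 1500 = 0.0309015 m
Δh = 0.139308 + 0.0667875 + 0.05195325 + 0.0309015 = 0.28895025 m

Δh = 28.9 cm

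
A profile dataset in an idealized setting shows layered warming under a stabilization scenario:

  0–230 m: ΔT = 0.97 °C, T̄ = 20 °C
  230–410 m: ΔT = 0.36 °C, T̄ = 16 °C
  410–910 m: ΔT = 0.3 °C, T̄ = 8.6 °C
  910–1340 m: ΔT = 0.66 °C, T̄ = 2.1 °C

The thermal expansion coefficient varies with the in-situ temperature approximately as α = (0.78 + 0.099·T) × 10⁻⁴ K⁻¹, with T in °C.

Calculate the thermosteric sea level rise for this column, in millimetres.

129 mm of thermosteric rise

Layer 1: α = (0.78 + 0.099×20)×10⁻⁴ = 2.76×10⁻⁴ K⁻¹
Layer 2: α = (0.78 + 0.099×16)×10⁻⁴ = 2.364×10⁻⁴ K⁻¹
Layer 3: α = (0.78 + 0.099×8.6)×10⁻⁴ = 1.6314×10⁻⁴ K⁻¹
Layer 4: α = (0.78 + 0.099×2.1)×10⁻⁴ = 0.9879×10⁻⁴ K⁻¹
230 × 0.97 × 2.76×10⁻⁴ = 0.0615756 m
Layer 2: 180 × 2.364×10⁻⁴ × 0.36 = 0.01531872 m
Layer 3: 0.3 × 1.6314×10⁻⁴ × 500 = 0.024471 m
Layer 4: 430 × 0.9879×10⁻⁴ × 0.66 = 0.028036602 m
Δh = 0.0615756 + 0.01531872 + 0.024471 + 0.028036602 = 0.129401922 m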